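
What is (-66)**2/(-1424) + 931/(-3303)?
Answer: -3928403/1175868 ≈ -3.3409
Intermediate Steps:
(-66)**2/(-1424) + 931/(-3303) = 4356*(-1/1424) + 931*(-1/3303) = -1089/356 - 931/3303 = -3928403/1175868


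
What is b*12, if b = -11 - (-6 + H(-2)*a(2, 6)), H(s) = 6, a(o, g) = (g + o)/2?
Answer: -348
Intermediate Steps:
a(o, g) = g/2 + o/2 (a(o, g) = (g + o)/2 = g/2 + o/2)
b = -29 (b = -11 - (-6 + 6*((½)*6 + (½)*2)) = -11 - (-6 + 6*(3 + 1)) = -11 - (-6 + 6*4) = -11 - (-6 + 24) = -11 - 1*18 = -11 - 18 = -29)
b*12 = -29*12 = -348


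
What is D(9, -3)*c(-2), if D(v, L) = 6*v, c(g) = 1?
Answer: 54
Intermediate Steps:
D(9, -3)*c(-2) = (6*9)*1 = 54*1 = 54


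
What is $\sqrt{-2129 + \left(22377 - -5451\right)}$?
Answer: $\sqrt{25699} \approx 160.31$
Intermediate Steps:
$\sqrt{-2129 + \left(22377 - -5451\right)} = \sqrt{-2129 + \left(22377 + 5451\right)} = \sqrt{-2129 + 27828} = \sqrt{25699}$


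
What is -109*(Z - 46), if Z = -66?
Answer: 12208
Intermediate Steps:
-109*(Z - 46) = -109*(-66 - 46) = -109*(-112) = 12208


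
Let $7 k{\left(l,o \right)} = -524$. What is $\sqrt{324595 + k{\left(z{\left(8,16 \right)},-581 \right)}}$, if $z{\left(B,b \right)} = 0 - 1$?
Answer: $\frac{\sqrt{15901487}}{7} \approx 569.67$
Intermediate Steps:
$z{\left(B,b \right)} = -1$ ($z{\left(B,b \right)} = 0 - 1 = -1$)
$k{\left(l,o \right)} = - \frac{524}{7}$ ($k{\left(l,o \right)} = \frac{1}{7} \left(-524\right) = - \frac{524}{7}$)
$\sqrt{324595 + k{\left(z{\left(8,16 \right)},-581 \right)}} = \sqrt{324595 - \frac{524}{7}} = \sqrt{\frac{2271641}{7}} = \frac{\sqrt{15901487}}{7}$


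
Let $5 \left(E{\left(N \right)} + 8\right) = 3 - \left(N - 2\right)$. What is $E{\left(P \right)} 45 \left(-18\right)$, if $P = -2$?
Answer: $5346$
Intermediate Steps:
$E{\left(N \right)} = -7 - \frac{N}{5}$ ($E{\left(N \right)} = -8 + \frac{3 - \left(N - 2\right)}{5} = -8 + \frac{3 - \left(-2 + N\right)}{5} = -8 + \frac{5 - N}{5} = -8 - \left(-1 + \frac{N}{5}\right) = -7 - \frac{N}{5}$)
$E{\left(P \right)} 45 \left(-18\right) = \left(-7 - - \frac{2}{5}\right) 45 \left(-18\right) = \left(-7 + \frac{2}{5}\right) 45 \left(-18\right) = \left(- \frac{33}{5}\right) 45 \left(-18\right) = \left(-297\right) \left(-18\right) = 5346$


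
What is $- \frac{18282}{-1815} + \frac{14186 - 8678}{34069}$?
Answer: $\frac{19177166}{1873795} \approx 10.234$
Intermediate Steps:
$- \frac{18282}{-1815} + \frac{14186 - 8678}{34069} = \left(-18282\right) \left(- \frac{1}{1815}\right) + 5508 \cdot \frac{1}{34069} = \frac{554}{55} + \frac{5508}{34069} = \frac{19177166}{1873795}$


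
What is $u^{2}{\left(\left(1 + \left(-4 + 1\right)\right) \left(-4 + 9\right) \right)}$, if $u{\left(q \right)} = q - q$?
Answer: $0$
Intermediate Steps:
$u{\left(q \right)} = 0$
$u^{2}{\left(\left(1 + \left(-4 + 1\right)\right) \left(-4 + 9\right) \right)} = 0^{2} = 0$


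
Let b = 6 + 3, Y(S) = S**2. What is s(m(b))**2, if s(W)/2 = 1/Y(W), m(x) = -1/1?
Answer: 4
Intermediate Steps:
b = 9
m(x) = -1 (m(x) = -1*1 = -1)
s(W) = 2/W**2 (s(W) = 2/(W**2) = 2/W**2)
s(m(b))**2 = (2/(-1)**2)**2 = (2*1)**2 = 2**2 = 4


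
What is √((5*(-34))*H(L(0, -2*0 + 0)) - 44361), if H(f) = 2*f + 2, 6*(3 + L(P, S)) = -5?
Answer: 7*I*√7971/3 ≈ 208.32*I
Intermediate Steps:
L(P, S) = -23/6 (L(P, S) = -3 + (⅙)*(-5) = -3 - ⅚ = -23/6)
H(f) = 2 + 2*f
√((5*(-34))*H(L(0, -2*0 + 0)) - 44361) = √((5*(-34))*(2 + 2*(-23/6)) - 44361) = √(-170*(2 - 23/3) - 44361) = √(-170*(-17/3) - 44361) = √(2890/3 - 44361) = √(-130193/3) = 7*I*√7971/3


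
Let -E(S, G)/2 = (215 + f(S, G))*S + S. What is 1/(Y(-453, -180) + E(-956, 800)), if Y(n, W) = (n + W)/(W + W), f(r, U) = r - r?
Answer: 120/49559251 ≈ 2.4213e-6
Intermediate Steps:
f(r, U) = 0
E(S, G) = -432*S (E(S, G) = -2*((215 + 0)*S + S) = -2*(215*S + S) = -432*S)
Y(n, W) = (W + n)/(2*W) (Y(n, W) = (W + n)/((2*W)) = (W + n)*(1/(2*W)) = (W + n)/(2*W))
1/(Y(-453, -180) + E(-956, 800)) = 1/((½)*(-180 - 453)/(-180) - 432*(-956)) = 1/((½)*(-1/180)*(-633) + 412992) = 1/(211/120 + 412992) = 1/(49559251/120) = 120/49559251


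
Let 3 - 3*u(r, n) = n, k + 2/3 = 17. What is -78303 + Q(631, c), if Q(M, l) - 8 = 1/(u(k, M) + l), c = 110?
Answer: -23331913/298 ≈ -78295.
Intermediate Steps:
k = 49/3 (k = -⅔ + 17 = 49/3 ≈ 16.333)
u(r, n) = 1 - n/3
Q(M, l) = 8 + 1/(1 + l - M/3) (Q(M, l) = 8 + 1/((1 - M/3) + l) = 8 + 1/(1 + l - M/3))
-78303 + Q(631, c) = -78303 + (27 - 8*631 + 24*110)/(3 - 1*631 + 3*110) = -78303 + (27 - 5048 + 2640)/(3 - 631 + 330) = -78303 - 2381/(-298) = -78303 - 1/298*(-2381) = -78303 + 2381/298 = -23331913/298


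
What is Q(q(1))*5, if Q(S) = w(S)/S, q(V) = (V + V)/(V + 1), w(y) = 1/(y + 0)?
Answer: 5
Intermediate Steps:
w(y) = 1/y
q(V) = 2*V/(1 + V) (q(V) = (2*V)/(1 + V) = 2*V/(1 + V))
Q(S) = S⁻² (Q(S) = 1/(S*S) = S⁻²)
Q(q(1))*5 = 5/(2*1/(1 + 1))² = 5/(2*1/2)² = 5/(2*1*(½))² = 5/1² = 1*5 = 5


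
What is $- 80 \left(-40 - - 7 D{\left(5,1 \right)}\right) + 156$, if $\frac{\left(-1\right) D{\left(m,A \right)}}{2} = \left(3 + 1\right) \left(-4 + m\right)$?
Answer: $7836$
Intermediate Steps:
$D{\left(m,A \right)} = 32 - 8 m$ ($D{\left(m,A \right)} = - 2 \left(3 + 1\right) \left(-4 + m\right) = - 2 \cdot 4 \left(-4 + m\right) = - 2 \left(-16 + 4 m\right) = 32 - 8 m$)
$- 80 \left(-40 - - 7 D{\left(5,1 \right)}\right) + 156 = - 80 \left(-40 - - 7 \left(32 - 40\right)\right) + 156 = - 80 \left(-40 - \left(-7\right) \left(-8\right)\right) + 156 = - 80 \left(-40 - 56\right) + 156 = \left(-80\right) \left(-96\right) + 156 = 7680 + 156 = 7836$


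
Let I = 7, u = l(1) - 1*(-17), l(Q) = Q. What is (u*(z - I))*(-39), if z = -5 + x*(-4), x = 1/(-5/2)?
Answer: 36504/5 ≈ 7300.8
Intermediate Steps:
x = -⅖ (x = 1/(-5*½) = 1/(-5/2) = -⅖ ≈ -0.40000)
u = 18 (u = 1 - 1*(-17) = 1 + 17 = 18)
z = -17/5 (z = -5 - ⅖*(-4) = -5 + 8/5 = -17/5 ≈ -3.4000)
(u*(z - I))*(-39) = (18*(-17/5 - 1*7))*(-39) = (18*(-17/5 - 7))*(-39) = (18*(-52/5))*(-39) = -936/5*(-39) = 36504/5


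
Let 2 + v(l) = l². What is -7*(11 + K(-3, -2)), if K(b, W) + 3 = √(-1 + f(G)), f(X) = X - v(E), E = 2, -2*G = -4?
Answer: -56 - 7*I ≈ -56.0 - 7.0*I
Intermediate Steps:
G = 2 (G = -½*(-4) = 2)
v(l) = -2 + l²
f(X) = -2 + X (f(X) = X - (-2 + 2²) = X - (-2 + 4) = X - 1*2 = X - 2 = -2 + X)
K(b, W) = -3 + I (K(b, W) = -3 + √(-1 + (-2 + 2)) = -3 + √(-1 + 0) = -3 + √(-1) = -3 + I)
-7*(11 + K(-3, -2)) = -7*(11 + (-3 + I)) = -7*(8 + I) = -56 - 7*I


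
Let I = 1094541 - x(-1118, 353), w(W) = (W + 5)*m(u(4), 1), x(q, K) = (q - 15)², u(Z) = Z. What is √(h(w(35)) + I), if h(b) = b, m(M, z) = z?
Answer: 6*I*√5253 ≈ 434.87*I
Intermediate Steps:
x(q, K) = (-15 + q)²
w(W) = 5 + W (w(W) = (W + 5)*1 = (5 + W)*1 = 5 + W)
I = -189148 (I = 1094541 - (-15 - 1118)² = 1094541 - 1*(-1133)² = 1094541 - 1*1283689 = 1094541 - 1283689 = -189148)
√(h(w(35)) + I) = √((5 + 35) - 189148) = √(40 - 189148) = √(-189108) = 6*I*√5253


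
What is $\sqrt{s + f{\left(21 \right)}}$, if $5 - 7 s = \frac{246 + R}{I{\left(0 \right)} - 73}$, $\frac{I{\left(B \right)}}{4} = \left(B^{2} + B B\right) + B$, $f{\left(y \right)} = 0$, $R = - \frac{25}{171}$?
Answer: $\frac{2 \sqrt{253540826}}{29127} \approx 1.0933$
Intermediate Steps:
$R = - \frac{25}{171}$ ($R = \left(-25\right) \frac{1}{171} = - \frac{25}{171} \approx -0.1462$)
$I{\left(B \right)} = 4 B + 8 B^{2}$ ($I{\left(B \right)} = 4 \left(\left(B^{2} + B B\right) + B\right) = 4 \left(\left(B^{2} + B^{2}\right) + B\right) = 4 \left(2 B^{2} + B\right) = 4 \left(B + 2 B^{2}\right) = 4 B + 8 B^{2}$)
$s = \frac{104456}{87381}$ ($s = \frac{5}{7} - \frac{\left(246 - \frac{25}{171}\right) \frac{1}{4 \cdot 0 \left(1 + 2 \cdot 0\right) - 73}}{7} = \frac{5}{7} - \frac{\frac{42041}{171} \frac{1}{4 \cdot 0 \left(1 + 0\right) - 73}}{7} = \frac{5}{7} - \frac{\frac{42041}{171} \frac{1}{4 \cdot 0 \cdot 1 - 73}}{7} = \frac{5}{7} - \frac{\frac{42041}{171} \frac{1}{0 - 73}}{7} = \frac{5}{7} - \frac{\frac{42041}{171} \frac{1}{-73}}{7} = \frac{5}{7} - \frac{\frac{42041}{171} \left(- \frac{1}{73}\right)}{7} = \frac{5}{7} - - \frac{42041}{87381} = \frac{5}{7} + \frac{42041}{87381} = \frac{104456}{87381} \approx 1.1954$)
$\sqrt{s + f{\left(21 \right)}} = \sqrt{\frac{104456}{87381} + 0} = \sqrt{\frac{104456}{87381}} = \frac{2 \sqrt{253540826}}{29127}$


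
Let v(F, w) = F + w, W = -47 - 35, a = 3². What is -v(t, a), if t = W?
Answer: 73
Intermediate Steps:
a = 9
W = -82
t = -82
-v(t, a) = -(-82 + 9) = -1*(-73) = 73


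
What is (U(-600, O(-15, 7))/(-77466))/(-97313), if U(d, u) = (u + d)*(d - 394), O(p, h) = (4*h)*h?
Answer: 200788/3769224429 ≈ 5.3270e-5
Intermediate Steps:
O(p, h) = 4*h**2
U(d, u) = (-394 + d)*(d + u) (U(d, u) = (d + u)*(-394 + d) = (-394 + d)*(d + u))
(U(-600, O(-15, 7))/(-77466))/(-97313) = (((-600)**2 - 394*(-600) - 1576*7**2 - 2400*7**2)/(-77466))/(-97313) = ((360000 + 236400 - 1576*49 - 2400*49)*(-1/77466))*(-1/97313) = ((360000 + 236400 - 394*196 - 600*196)*(-1/77466))*(-1/97313) = ((360000 + 236400 - 77224 - 117600)*(-1/77466))*(-1/97313) = (401576*(-1/77466))*(-1/97313) = -200788/38733*(-1/97313) = 200788/3769224429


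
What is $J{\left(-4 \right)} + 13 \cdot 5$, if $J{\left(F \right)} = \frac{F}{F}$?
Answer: $66$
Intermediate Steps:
$J{\left(F \right)} = 1$
$J{\left(-4 \right)} + 13 \cdot 5 = 1 + 13 \cdot 5 = 1 + 65 = 66$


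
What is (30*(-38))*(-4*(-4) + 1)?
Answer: -19380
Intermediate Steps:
(30*(-38))*(-4*(-4) + 1) = -1140*(16 + 1) = -1140*17 = -19380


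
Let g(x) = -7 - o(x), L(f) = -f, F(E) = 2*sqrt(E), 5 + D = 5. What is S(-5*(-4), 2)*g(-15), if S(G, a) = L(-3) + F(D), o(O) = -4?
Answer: -9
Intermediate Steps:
D = 0 (D = -5 + 5 = 0)
g(x) = -3 (g(x) = -7 - 1*(-4) = -7 + 4 = -3)
S(G, a) = 3 (S(G, a) = -1*(-3) + 2*sqrt(0) = 3 + 2*0 = 3 + 0 = 3)
S(-5*(-4), 2)*g(-15) = 3*(-3) = -9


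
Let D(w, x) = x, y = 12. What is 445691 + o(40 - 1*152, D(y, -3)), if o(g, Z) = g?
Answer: 445579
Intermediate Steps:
445691 + o(40 - 1*152, D(y, -3)) = 445691 + (40 - 1*152) = 445691 + (40 - 152) = 445691 - 112 = 445579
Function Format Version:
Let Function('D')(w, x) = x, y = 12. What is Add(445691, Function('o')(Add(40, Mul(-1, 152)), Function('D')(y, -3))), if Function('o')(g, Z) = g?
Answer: 445579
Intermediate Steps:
Add(445691, Function('o')(Add(40, Mul(-1, 152)), Function('D')(y, -3))) = Add(445691, Add(40, Mul(-1, 152))) = Add(445691, Add(40, -152)) = Add(445691, -112) = 445579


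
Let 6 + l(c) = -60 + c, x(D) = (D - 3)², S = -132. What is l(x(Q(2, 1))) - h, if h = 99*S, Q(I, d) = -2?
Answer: 13027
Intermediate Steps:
x(D) = (-3 + D)²
l(c) = -66 + c (l(c) = -6 + (-60 + c) = -66 + c)
h = -13068 (h = 99*(-132) = -13068)
l(x(Q(2, 1))) - h = (-66 + (-3 - 2)²) - 1*(-13068) = (-66 + (-5)²) + 13068 = (-66 + 25) + 13068 = -41 + 13068 = 13027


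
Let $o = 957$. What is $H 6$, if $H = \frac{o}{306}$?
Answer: $\frac{319}{17} \approx 18.765$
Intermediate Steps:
$H = \frac{319}{102}$ ($H = \frac{957}{306} = 957 \cdot \frac{1}{306} = \frac{319}{102} \approx 3.1274$)
$H 6 = \frac{319}{102} \cdot 6 = \frac{319}{17}$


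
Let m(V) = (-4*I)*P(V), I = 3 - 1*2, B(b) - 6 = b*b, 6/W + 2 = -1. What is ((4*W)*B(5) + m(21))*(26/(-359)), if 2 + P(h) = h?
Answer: 8424/359 ≈ 23.465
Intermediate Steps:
W = -2 (W = 6/(-2 - 1) = 6/(-3) = 6*(-⅓) = -2)
B(b) = 6 + b² (B(b) = 6 + b*b = 6 + b²)
P(h) = -2 + h
I = 1 (I = 3 - 2 = 1)
m(V) = 8 - 4*V (m(V) = (-4*1)*(-2 + V) = -4*(-2 + V) = 8 - 4*V)
((4*W)*B(5) + m(21))*(26/(-359)) = ((4*(-2))*(6 + 5²) + (8 - 4*21))*(26/(-359)) = (-8*(6 + 25) + (8 - 84))*(26*(-1/359)) = (-8*31 - 76)*(-26/359) = (-248 - 76)*(-26/359) = -324*(-26/359) = 8424/359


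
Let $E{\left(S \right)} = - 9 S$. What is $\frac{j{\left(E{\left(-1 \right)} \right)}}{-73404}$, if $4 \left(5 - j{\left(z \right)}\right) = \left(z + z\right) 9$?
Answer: $\frac{71}{146808} \approx 0.00048362$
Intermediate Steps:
$j{\left(z \right)} = 5 - \frac{9 z}{2}$ ($j{\left(z \right)} = 5 - \frac{\left(z + z\right) 9}{4} = 5 - \frac{2 z 9}{4} = 5 - \frac{18 z}{4} = 5 - \frac{9 z}{2}$)
$\frac{j{\left(E{\left(-1 \right)} \right)}}{-73404} = \frac{5 - \frac{9 \left(\left(-9\right) \left(-1\right)\right)}{2}}{-73404} = \left(5 - \frac{81}{2}\right) \left(- \frac{1}{73404}\right) = \left(- \frac{71}{2}\right) \left(- \frac{1}{73404}\right) = \frac{71}{146808}$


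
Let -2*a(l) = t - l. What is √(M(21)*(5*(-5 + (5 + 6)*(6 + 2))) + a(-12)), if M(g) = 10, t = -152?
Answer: 2*√1055 ≈ 64.962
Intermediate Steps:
a(l) = 76 + l/2 (a(l) = -(-152 - l)/2 = 76 + l/2)
√(M(21)*(5*(-5 + (5 + 6)*(6 + 2))) + a(-12)) = √(10*(5*(-5 + (5 + 6)*(6 + 2))) + (76 + (½)*(-12))) = √(10*(5*(-5 + 11*8)) + (76 - 6)) = √(10*(5*(-5 + 88)) + 70) = √(10*(5*83) + 70) = √(10*415 + 70) = √(4150 + 70) = √4220 = 2*√1055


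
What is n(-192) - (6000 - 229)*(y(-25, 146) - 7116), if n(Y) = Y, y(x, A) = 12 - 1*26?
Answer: 41147038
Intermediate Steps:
y(x, A) = -14 (y(x, A) = 12 - 26 = -14)
n(-192) - (6000 - 229)*(y(-25, 146) - 7116) = -192 - (6000 - 229)*(-14 - 7116) = -192 - 5771*(-7130) = -192 - 1*(-41147230) = -192 + 41147230 = 41147038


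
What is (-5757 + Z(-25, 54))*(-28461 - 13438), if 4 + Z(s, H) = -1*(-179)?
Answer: 233880218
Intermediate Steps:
Z(s, H) = 175 (Z(s, H) = -4 - 1*(-179) = -4 + 179 = 175)
(-5757 + Z(-25, 54))*(-28461 - 13438) = (-5757 + 175)*(-28461 - 13438) = -5582*(-41899) = 233880218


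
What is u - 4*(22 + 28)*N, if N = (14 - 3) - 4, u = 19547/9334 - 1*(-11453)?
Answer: 93854249/9334 ≈ 10055.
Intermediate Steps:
u = 106921849/9334 (u = 19547*(1/9334) + 11453 = 19547/9334 + 11453 = 106921849/9334 ≈ 11455.)
N = 7 (N = 11 - 4 = 7)
u - 4*(22 + 28)*N = 106921849/9334 - 4*(22 + 28)*7 = 106921849/9334 - 200*7 = 106921849/9334 - 4*350 = 106921849/9334 - 1400 = 93854249/9334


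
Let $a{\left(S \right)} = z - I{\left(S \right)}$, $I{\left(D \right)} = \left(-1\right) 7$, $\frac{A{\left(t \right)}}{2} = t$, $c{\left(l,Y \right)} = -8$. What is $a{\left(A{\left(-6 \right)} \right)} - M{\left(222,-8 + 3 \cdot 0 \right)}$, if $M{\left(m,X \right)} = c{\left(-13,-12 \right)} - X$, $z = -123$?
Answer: $-116$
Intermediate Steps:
$A{\left(t \right)} = 2 t$
$I{\left(D \right)} = -7$
$a{\left(S \right)} = -116$ ($a{\left(S \right)} = -123 - -7 = -123 + 7 = -116$)
$M{\left(m,X \right)} = -8 - X$
$a{\left(A{\left(-6 \right)} \right)} - M{\left(222,-8 + 3 \cdot 0 \right)} = -116 - \left(-8 - \left(-8 + 3 \cdot 0\right)\right) = -116 - \left(-8 - \left(-8 + 0\right)\right) = -116 - \left(-8 - -8\right) = -116 - \left(-8 + 8\right) = -116 - 0 = -116 + 0 = -116$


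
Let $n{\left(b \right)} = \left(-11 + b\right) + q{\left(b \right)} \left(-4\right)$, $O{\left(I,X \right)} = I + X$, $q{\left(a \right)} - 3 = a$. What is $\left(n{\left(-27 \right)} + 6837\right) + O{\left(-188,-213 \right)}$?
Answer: $6494$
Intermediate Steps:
$q{\left(a \right)} = 3 + a$
$n{\left(b \right)} = -23 - 3 b$ ($n{\left(b \right)} = \left(-11 + b\right) + \left(3 + b\right) \left(-4\right) = \left(-11 + b\right) - \left(12 + 4 b\right) = -23 - 3 b$)
$\left(n{\left(-27 \right)} + 6837\right) + O{\left(-188,-213 \right)} = \left(\left(-23 - -81\right) + 6837\right) - 401 = \left(\left(-23 + 81\right) + 6837\right) - 401 = \left(58 + 6837\right) - 401 = 6895 - 401 = 6494$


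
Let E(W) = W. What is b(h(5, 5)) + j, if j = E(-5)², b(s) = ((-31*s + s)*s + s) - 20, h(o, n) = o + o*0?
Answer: -740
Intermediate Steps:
h(o, n) = o (h(o, n) = o + 0 = o)
b(s) = -20 + s - 30*s² (b(s) = ((-30*s)*s + s) - 20 = (-30*s² + s) - 20 = (s - 30*s²) - 20 = -20 + s - 30*s²)
j = 25 (j = (-5)² = 25)
b(h(5, 5)) + j = (-20 + 5 - 30*5²) + 25 = (-20 + 5 - 30*25) + 25 = (-20 + 5 - 750) + 25 = -765 + 25 = -740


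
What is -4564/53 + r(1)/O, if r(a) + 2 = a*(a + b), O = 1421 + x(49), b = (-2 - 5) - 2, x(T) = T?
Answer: -670961/7791 ≈ -86.120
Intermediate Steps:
b = -9 (b = -7 - 2 = -9)
O = 1470 (O = 1421 + 49 = 1470)
r(a) = -2 + a*(-9 + a) (r(a) = -2 + a*(a - 9) = -2 + a*(-9 + a))
-4564/53 + r(1)/O = -4564/53 + (-2 + 1**2 - 9*1)/1470 = -4564*1/53 + (-2 + 1 - 9)*(1/1470) = -4564/53 - 10*1/1470 = -4564/53 - 1/147 = -670961/7791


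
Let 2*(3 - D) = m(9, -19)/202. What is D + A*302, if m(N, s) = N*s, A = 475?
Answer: 57955183/404 ≈ 1.4345e+5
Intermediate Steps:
D = 1383/404 (D = 3 - 9*(-19)/(2*202) = 3 - (-171)/(2*202) = 3 - ½*(-171/202) = 3 + 171/404 = 1383/404 ≈ 3.4233)
D + A*302 = 1383/404 + 475*302 = 1383/404 + 143450 = 57955183/404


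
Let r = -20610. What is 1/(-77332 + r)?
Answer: -1/97942 ≈ -1.0210e-5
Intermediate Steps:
1/(-77332 + r) = 1/(-77332 - 20610) = 1/(-97942) = -1/97942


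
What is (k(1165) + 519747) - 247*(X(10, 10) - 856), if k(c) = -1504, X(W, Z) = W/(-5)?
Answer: 730169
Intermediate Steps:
X(W, Z) = -W/5 (X(W, Z) = W*(-⅕) = -W/5)
(k(1165) + 519747) - 247*(X(10, 10) - 856) = (-1504 + 519747) - 247*(-⅕*10 - 856) = 518243 - 247*(-2 - 856) = 518243 - 247*(-858) = 518243 + 211926 = 730169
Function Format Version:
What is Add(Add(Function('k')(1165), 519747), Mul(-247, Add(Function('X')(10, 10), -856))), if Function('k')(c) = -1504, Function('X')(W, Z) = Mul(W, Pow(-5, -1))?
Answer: 730169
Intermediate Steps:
Function('X')(W, Z) = Mul(Rational(-1, 5), W) (Function('X')(W, Z) = Mul(W, Rational(-1, 5)) = Mul(Rational(-1, 5), W))
Add(Add(Function('k')(1165), 519747), Mul(-247, Add(Function('X')(10, 10), -856))) = Add(Add(-1504, 519747), Mul(-247, Add(Mul(Rational(-1, 5), 10), -856))) = Add(518243, Mul(-247, Add(-2, -856))) = Add(518243, Mul(-247, -858)) = Add(518243, 211926) = 730169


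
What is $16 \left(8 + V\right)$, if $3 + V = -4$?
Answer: $16$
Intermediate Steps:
$V = -7$ ($V = -3 - 4 = -7$)
$16 \left(8 + V\right) = 16 \left(8 - 7\right) = 16 \cdot 1 = 16$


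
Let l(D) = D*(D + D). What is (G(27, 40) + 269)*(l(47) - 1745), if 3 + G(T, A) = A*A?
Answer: 4987818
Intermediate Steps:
l(D) = 2*D² (l(D) = D*(2*D) = 2*D²)
G(T, A) = -3 + A² (G(T, A) = -3 + A*A = -3 + A²)
(G(27, 40) + 269)*(l(47) - 1745) = ((-3 + 40²) + 269)*(2*47² - 1745) = ((-3 + 1600) + 269)*(2*2209 - 1745) = (1597 + 269)*(4418 - 1745) = 1866*2673 = 4987818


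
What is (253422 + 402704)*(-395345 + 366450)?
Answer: -18958760770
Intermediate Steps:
(253422 + 402704)*(-395345 + 366450) = 656126*(-28895) = -18958760770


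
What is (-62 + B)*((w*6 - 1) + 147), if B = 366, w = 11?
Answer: 64448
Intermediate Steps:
(-62 + B)*((w*6 - 1) + 147) = (-62 + 366)*((11*6 - 1) + 147) = 304*((66 - 1) + 147) = 304*(65 + 147) = 304*212 = 64448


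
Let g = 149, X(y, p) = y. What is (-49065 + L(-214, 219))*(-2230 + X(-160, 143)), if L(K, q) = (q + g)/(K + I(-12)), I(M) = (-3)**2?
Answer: 4808055254/41 ≈ 1.1727e+8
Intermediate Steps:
I(M) = 9
L(K, q) = (149 + q)/(9 + K) (L(K, q) = (q + 149)/(K + 9) = (149 + q)/(9 + K))
(-49065 + L(-214, 219))*(-2230 + X(-160, 143)) = (-49065 + (149 + 219)/(9 - 214))*(-2230 - 160) = (-49065 + 368/(-205))*(-2390) = (-49065 - 1/205*368)*(-2390) = (-49065 - 368/205)*(-2390) = -10058693/205*(-2390) = 4808055254/41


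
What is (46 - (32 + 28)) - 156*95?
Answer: -14834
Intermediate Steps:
(46 - (32 + 28)) - 156*95 = (46 - 1*60) - 14820 = (46 - 60) - 14820 = -14 - 14820 = -14834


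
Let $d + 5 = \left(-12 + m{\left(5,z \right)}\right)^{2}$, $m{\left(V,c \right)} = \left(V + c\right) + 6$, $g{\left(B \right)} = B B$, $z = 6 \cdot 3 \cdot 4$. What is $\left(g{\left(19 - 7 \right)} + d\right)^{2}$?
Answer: $26832400$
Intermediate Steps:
$z = 72$ ($z = 18 \cdot 4 = 72$)
$g{\left(B \right)} = B^{2}$
$m{\left(V,c \right)} = 6 + V + c$
$d = 5036$ ($d = -5 + \left(-12 + \left(6 + 5 + 72\right)\right)^{2} = -5 + \left(-12 + 83\right)^{2} = -5 + 71^{2} = -5 + 5041 = 5036$)
$\left(g{\left(19 - 7 \right)} + d\right)^{2} = \left(\left(19 - 7\right)^{2} + 5036\right)^{2} = \left(12^{2} + 5036\right)^{2} = \left(144 + 5036\right)^{2} = 5180^{2} = 26832400$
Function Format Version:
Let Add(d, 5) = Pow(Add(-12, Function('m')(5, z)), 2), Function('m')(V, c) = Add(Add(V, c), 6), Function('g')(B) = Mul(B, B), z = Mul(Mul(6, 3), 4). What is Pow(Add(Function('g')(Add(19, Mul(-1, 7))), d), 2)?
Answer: 26832400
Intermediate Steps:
z = 72 (z = Mul(18, 4) = 72)
Function('g')(B) = Pow(B, 2)
Function('m')(V, c) = Add(6, V, c)
d = 5036 (d = Add(-5, Pow(Add(-12, Add(6, 5, 72)), 2)) = Add(-5, Pow(Add(-12, 83), 2)) = Add(-5, Pow(71, 2)) = Add(-5, 5041) = 5036)
Pow(Add(Function('g')(Add(19, Mul(-1, 7))), d), 2) = Pow(Add(Pow(Add(19, Mul(-1, 7)), 2), 5036), 2) = Pow(Add(Pow(Add(19, -7), 2), 5036), 2) = Pow(Add(Pow(12, 2), 5036), 2) = Pow(Add(144, 5036), 2) = Pow(5180, 2) = 26832400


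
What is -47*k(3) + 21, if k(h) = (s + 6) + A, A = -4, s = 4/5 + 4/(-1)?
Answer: 387/5 ≈ 77.400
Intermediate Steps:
s = -16/5 (s = 4*(⅕) + 4*(-1) = ⅘ - 4 = -16/5 ≈ -3.2000)
k(h) = -6/5 (k(h) = (-16/5 + 6) - 4 = 14/5 - 4 = -6/5)
-47*k(3) + 21 = -47*(-6/5) + 21 = 282/5 + 21 = 387/5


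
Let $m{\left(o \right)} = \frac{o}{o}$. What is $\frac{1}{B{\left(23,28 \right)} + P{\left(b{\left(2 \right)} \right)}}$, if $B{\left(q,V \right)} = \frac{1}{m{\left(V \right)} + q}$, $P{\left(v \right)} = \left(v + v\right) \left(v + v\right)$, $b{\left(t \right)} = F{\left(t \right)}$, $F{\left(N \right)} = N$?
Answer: $\frac{24}{385} \approx 0.062338$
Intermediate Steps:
$b{\left(t \right)} = t$
$P{\left(v \right)} = 4 v^{2}$ ($P{\left(v \right)} = 2 v 2 v = 4 v^{2}$)
$m{\left(o \right)} = 1$
$B{\left(q,V \right)} = \frac{1}{1 + q}$
$\frac{1}{B{\left(23,28 \right)} + P{\left(b{\left(2 \right)} \right)}} = \frac{1}{\frac{1}{1 + 23} + 4 \cdot 2^{2}} = \frac{1}{\frac{1}{24} + 4 \cdot 4} = \frac{1}{\frac{1}{24} + 16} = \frac{1}{\frac{385}{24}} = \frac{24}{385}$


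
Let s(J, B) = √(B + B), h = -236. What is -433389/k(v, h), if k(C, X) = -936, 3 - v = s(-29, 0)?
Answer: 144463/312 ≈ 463.02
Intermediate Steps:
s(J, B) = √2*√B (s(J, B) = √(2*B) = √2*√B)
v = 3 (v = 3 - √2*√0 = 3 - √2*0 = 3 - 1*0 = 3 + 0 = 3)
-433389/k(v, h) = -433389/(-936) = -433389*(-1/936) = 144463/312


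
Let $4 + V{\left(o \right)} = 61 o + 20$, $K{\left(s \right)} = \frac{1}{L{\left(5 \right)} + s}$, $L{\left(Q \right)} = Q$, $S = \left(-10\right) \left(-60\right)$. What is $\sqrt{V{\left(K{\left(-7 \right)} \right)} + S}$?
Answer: $\frac{\sqrt{2342}}{2} \approx 24.197$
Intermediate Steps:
$S = 600$
$K{\left(s \right)} = \frac{1}{5 + s}$
$V{\left(o \right)} = 16 + 61 o$ ($V{\left(o \right)} = -4 + \left(61 o + 20\right) = -4 + \left(20 + 61 o\right) = 16 + 61 o$)
$\sqrt{V{\left(K{\left(-7 \right)} \right)} + S} = \sqrt{\left(16 + \frac{61}{5 - 7}\right) + 600} = \sqrt{\left(16 + \frac{61}{-2}\right) + 600} = \sqrt{\left(16 + 61 \left(- \frac{1}{2}\right)\right) + 600} = \sqrt{\left(16 - \frac{61}{2}\right) + 600} = \sqrt{- \frac{29}{2} + 600} = \sqrt{\frac{1171}{2}} = \frac{\sqrt{2342}}{2}$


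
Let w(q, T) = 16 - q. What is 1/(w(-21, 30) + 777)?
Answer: 1/814 ≈ 0.0012285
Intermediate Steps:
1/(w(-21, 30) + 777) = 1/((16 - 1*(-21)) + 777) = 1/((16 + 21) + 777) = 1/(37 + 777) = 1/814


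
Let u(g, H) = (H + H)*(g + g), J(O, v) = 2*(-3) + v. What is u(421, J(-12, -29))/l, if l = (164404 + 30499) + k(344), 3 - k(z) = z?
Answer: -29470/97281 ≈ -0.30294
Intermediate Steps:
J(O, v) = -6 + v
k(z) = 3 - z
u(g, H) = 4*H*g (u(g, H) = (2*H)*(2*g) = 4*H*g)
l = 194562 (l = (164404 + 30499) + (3 - 1*344) = 194903 + (3 - 344) = 194903 - 341 = 194562)
u(421, J(-12, -29))/l = (4*(-6 - 29)*421)/194562 = (4*(-35)*421)*(1/194562) = -58940*1/194562 = -29470/97281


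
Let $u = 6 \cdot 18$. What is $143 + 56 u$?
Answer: $6191$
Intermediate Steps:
$u = 108$
$143 + 56 u = 143 + 56 \cdot 108 = 143 + 6048 = 6191$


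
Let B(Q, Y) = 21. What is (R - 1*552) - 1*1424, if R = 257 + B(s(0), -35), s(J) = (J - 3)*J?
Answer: -1698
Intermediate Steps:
s(J) = J*(-3 + J) (s(J) = (-3 + J)*J = J*(-3 + J))
R = 278 (R = 257 + 21 = 278)
(R - 1*552) - 1*1424 = (278 - 1*552) - 1*1424 = (278 - 552) - 1424 = -274 - 1424 = -1698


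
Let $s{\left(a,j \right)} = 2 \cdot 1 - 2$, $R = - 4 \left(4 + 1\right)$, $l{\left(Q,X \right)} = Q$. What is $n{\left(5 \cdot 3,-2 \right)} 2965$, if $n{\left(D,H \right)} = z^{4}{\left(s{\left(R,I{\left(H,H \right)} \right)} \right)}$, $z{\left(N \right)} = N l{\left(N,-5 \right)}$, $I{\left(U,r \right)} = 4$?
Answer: $0$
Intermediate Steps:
$R = -20$ ($R = \left(-4\right) 5 = -20$)
$s{\left(a,j \right)} = 0$ ($s{\left(a,j \right)} = 2 - 2 = 0$)
$z{\left(N \right)} = N^{2}$ ($z{\left(N \right)} = N N = N^{2}$)
$n{\left(D,H \right)} = 0$ ($n{\left(D,H \right)} = \left(0^{2}\right)^{4} = 0^{4} = 0$)
$n{\left(5 \cdot 3,-2 \right)} 2965 = 0 \cdot 2965 = 0$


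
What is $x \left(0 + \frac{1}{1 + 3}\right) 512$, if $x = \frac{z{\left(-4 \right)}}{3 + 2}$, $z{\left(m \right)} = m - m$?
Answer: $0$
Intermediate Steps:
$z{\left(m \right)} = 0$
$x = 0$ ($x = \frac{0}{3 + 2} = \frac{0}{5} = 0 \cdot \frac{1}{5} = 0$)
$x \left(0 + \frac{1}{1 + 3}\right) 512 = 0 \left(0 + \frac{1}{1 + 3}\right) 512 = 0 \left(0 + \frac{1}{4}\right) 512 = 0 \cdot \frac{1}{4} \cdot 512 = 0 \cdot 512 = 0$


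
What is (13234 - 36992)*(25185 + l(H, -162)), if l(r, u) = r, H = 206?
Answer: -603239378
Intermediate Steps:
(13234 - 36992)*(25185 + l(H, -162)) = (13234 - 36992)*(25185 + 206) = -23758*25391 = -603239378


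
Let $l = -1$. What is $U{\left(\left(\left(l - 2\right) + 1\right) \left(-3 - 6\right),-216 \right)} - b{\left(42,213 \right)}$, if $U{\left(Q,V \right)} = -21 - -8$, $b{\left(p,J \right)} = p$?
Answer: $-55$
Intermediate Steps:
$U{\left(Q,V \right)} = -13$ ($U{\left(Q,V \right)} = -21 + 8 = -13$)
$U{\left(\left(\left(l - 2\right) + 1\right) \left(-3 - 6\right),-216 \right)} - b{\left(42,213 \right)} = -13 - 42 = -55$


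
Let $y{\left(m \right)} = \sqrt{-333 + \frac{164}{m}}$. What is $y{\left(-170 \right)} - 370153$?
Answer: $-370153 + \frac{i \sqrt{2412895}}{85} \approx -3.7015 \cdot 10^{5} + 18.275 i$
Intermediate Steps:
$y{\left(-170 \right)} - 370153 = \sqrt{-333 + \frac{164}{-170}} - 370153 = \sqrt{-333 + 164 \left(- \frac{1}{170}\right)} - 370153 = \sqrt{-333 - \frac{82}{85}} - 370153 = \sqrt{- \frac{28387}{85}} - 370153 = \frac{i \sqrt{2412895}}{85} - 370153 = -370153 + \frac{i \sqrt{2412895}}{85}$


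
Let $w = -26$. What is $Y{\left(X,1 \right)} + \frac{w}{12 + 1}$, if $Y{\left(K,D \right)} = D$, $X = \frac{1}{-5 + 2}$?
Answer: $-1$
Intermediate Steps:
$X = - \frac{1}{3}$ ($X = \frac{1}{-3} = - \frac{1}{3} \approx -0.33333$)
$Y{\left(X,1 \right)} + \frac{w}{12 + 1} = 1 + \frac{1}{12 + 1} \left(-26\right) = 1 + \frac{1}{13} \left(-26\right) = 1 - 2 = -1$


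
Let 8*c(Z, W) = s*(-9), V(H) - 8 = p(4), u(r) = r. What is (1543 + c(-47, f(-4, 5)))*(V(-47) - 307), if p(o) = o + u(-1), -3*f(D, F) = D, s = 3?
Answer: -455729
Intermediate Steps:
f(D, F) = -D/3
p(o) = -1 + o (p(o) = o - 1 = -1 + o)
V(H) = 11 (V(H) = 8 + (-1 + 4) = 8 + 3 = 11)
c(Z, W) = -27/8 (c(Z, W) = (3*(-9))/8 = (⅛)*(-27) = -27/8)
(1543 + c(-47, f(-4, 5)))*(V(-47) - 307) = (1543 - 27/8)*(11 - 307) = (12317/8)*(-296) = -455729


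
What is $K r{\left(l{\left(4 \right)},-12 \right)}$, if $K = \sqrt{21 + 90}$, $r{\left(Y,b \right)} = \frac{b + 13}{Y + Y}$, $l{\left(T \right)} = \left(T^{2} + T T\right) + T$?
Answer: $\frac{\sqrt{111}}{72} \approx 0.14633$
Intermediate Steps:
$l{\left(T \right)} = T + 2 T^{2}$ ($l{\left(T \right)} = \left(T^{2} + T^{2}\right) + T = 2 T^{2} + T = T + 2 T^{2}$)
$r{\left(Y,b \right)} = \frac{13 + b}{2 Y}$
$K = \sqrt{111} \approx 10.536$
$K r{\left(l{\left(4 \right)},-12 \right)} = \sqrt{111} \frac{13 - 12}{2 \cdot 4 \left(1 + 2 \cdot 4\right)} = \sqrt{111} \cdot \frac{1}{2} \frac{1}{4 \left(1 + 8\right)} 1 = \sqrt{111} \cdot \frac{1}{2} \frac{1}{4 \cdot 9} \cdot 1 = \sqrt{111} \cdot \frac{1}{2} \cdot \frac{1}{36} \cdot 1 = \sqrt{111} \cdot \frac{1}{72} = \frac{\sqrt{111}}{72}$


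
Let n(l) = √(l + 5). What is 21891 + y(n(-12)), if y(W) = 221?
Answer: 22112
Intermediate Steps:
n(l) = √(5 + l)
21891 + y(n(-12)) = 21891 + 221 = 22112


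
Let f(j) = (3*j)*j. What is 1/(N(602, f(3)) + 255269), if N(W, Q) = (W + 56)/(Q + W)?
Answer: 629/160564859 ≈ 3.9174e-6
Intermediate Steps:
f(j) = 3*j²
N(W, Q) = (56 + W)/(Q + W)
1/(N(602, f(3)) + 255269) = 1/((56 + 602)/(3*3² + 602) + 255269) = 1/(658/(3*9 + 602) + 255269) = 1/(658/(27 + 602) + 255269) = 1/(658/629 + 255269) = 1/(160564859/629) = 629/160564859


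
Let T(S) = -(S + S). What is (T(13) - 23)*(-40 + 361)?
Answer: -15729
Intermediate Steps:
T(S) = -2*S
(T(13) - 23)*(-40 + 361) = (-2*13 - 23)*(-40 + 361) = (-26 - 23)*321 = -49*321 = -15729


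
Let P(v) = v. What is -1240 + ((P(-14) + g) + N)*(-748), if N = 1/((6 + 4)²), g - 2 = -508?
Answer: 9692813/25 ≈ 3.8771e+5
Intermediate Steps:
g = -506 (g = 2 - 508 = -506)
N = 1/100 (N = 1/(10²) = 1/100 ≈ 0.010000)
-1240 + ((P(-14) + g) + N)*(-748) = -1240 + ((-14 - 506) + 1/100)*(-748) = -1240 + (-520 + 1/100)*(-748) = -1240 - 51999/100*(-748) = -1240 + 9723813/25 = 9692813/25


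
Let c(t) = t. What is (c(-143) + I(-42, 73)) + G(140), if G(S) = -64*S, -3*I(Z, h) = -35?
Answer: -27274/3 ≈ -9091.3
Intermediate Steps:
I(Z, h) = 35/3 (I(Z, h) = -⅓*(-35) = 35/3)
(c(-143) + I(-42, 73)) + G(140) = (-143 + 35/3) - 64*140 = -394/3 - 8960 = -27274/3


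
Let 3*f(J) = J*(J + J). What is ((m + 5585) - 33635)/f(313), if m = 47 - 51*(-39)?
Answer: -39021/97969 ≈ -0.39830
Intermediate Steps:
m = 2036 (m = 47 + 1989 = 2036)
f(J) = 2*J**2/3 (f(J) = (J*(J + J))/3 = (J*(2*J))/3 = (2*J**2)/3 = 2*J**2/3)
((m + 5585) - 33635)/f(313) = ((2036 + 5585) - 33635)/(((2/3)*313**2)) = (7621 - 33635)/(((2/3)*97969)) = -26014/195938/3 = -26014*3/195938 = -39021/97969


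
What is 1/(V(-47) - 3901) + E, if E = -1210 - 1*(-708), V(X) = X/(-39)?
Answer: -76350223/152092 ≈ -502.00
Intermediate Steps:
V(X) = -X/39 (V(X) = X*(-1/39) = -X/39)
E = -502 (E = -1210 + 708 = -502)
1/(V(-47) - 3901) + E = 1/(-1/39*(-47) - 3901) - 502 = 1/(47/39 - 3901) - 502 = 1/(-152092/39) - 502 = -39/152092 - 502 = -76350223/152092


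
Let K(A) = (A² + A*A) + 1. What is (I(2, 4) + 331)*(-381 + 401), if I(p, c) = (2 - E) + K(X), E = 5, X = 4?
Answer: 7220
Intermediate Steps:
K(A) = 1 + 2*A² (K(A) = (A² + A²) + 1 = 2*A² + 1 = 1 + 2*A²)
I(p, c) = 30 (I(p, c) = (2 - 1*5) + (1 + 2*4²) = (2 - 5) + (1 + 2*16) = -3 + (1 + 32) = -3 + 33 = 30)
(I(2, 4) + 331)*(-381 + 401) = (30 + 331)*(-381 + 401) = 361*20 = 7220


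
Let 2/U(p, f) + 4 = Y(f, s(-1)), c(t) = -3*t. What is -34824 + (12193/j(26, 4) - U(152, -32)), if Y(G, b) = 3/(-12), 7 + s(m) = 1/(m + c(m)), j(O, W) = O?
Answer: -15184719/442 ≈ -34355.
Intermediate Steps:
s(m) = -7 - 1/(2*m) (s(m) = -7 + 1/(m - 3*m) = -7 + 1/(-2*m) = -7 - 1/(2*m))
Y(G, b) = -¼ (Y(G, b) = 3*(-1/12) = -¼)
U(p, f) = -8/17 (U(p, f) = 2/(-4 - ¼) = 2/(-17/4) = 2*(-4/17) = -8/17)
-34824 + (12193/j(26, 4) - U(152, -32)) = -34824 + (12193/26 - 1*(-8/17)) = -34824 + (12193*(1/26) + 8/17) = -34824 + (12193/26 + 8/17) = -34824 + 207489/442 = -15184719/442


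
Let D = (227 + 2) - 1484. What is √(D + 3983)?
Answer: 2*√682 ≈ 52.230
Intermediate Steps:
D = -1255 (D = 229 - 1484 = -1255)
√(D + 3983) = √(-1255 + 3983) = √2728 = 2*√682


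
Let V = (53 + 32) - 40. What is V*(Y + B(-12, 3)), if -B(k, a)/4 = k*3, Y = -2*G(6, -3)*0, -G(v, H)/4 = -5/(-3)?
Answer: 6480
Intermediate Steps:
G(v, H) = -20/3 (G(v, H) = -(-20)/(-3) = -(-20)*(-1)/3 = -4*5/3 = -20/3)
V = 45 (V = 85 - 40 = 45)
Y = 0 (Y = -2*(-20/3)*0 = (40/3)*0 = 0)
B(k, a) = -12*k (B(k, a) = -4*k*3 = -12*k)
V*(Y + B(-12, 3)) = 45*(0 - 12*(-12)) = 45*(0 + 144) = 45*144 = 6480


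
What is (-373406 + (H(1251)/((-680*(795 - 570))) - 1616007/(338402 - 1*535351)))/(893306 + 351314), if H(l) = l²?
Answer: -96170748164897/320550253420000 ≈ -0.30002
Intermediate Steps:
(-373406 + (H(1251)/((-680*(795 - 570))) - 1616007/(338402 - 1*535351)))/(893306 + 351314) = (-373406 + (1251²/((-680*(795 - 570))) - 1616007/(338402 - 1*535351)))/(893306 + 351314) = (-373406 + (1565001/((-680*225)) - 1616007/(338402 - 535351)))/1244620 = (-373406 + (1565001/(-153000) - 1616007/(-196949)))*(1/1244620) = (-373406 + (1565001*(-1/153000) - 1616007*(-1/196949)))*(1/1244620) = (-373406 + (-173889/17000 + 1616007/196949))*(1/1244620) = (-373406 - 6775145661/3348133000)*(1/1244620) = -1250219726143661/3348133000*1/1244620 = -96170748164897/320550253420000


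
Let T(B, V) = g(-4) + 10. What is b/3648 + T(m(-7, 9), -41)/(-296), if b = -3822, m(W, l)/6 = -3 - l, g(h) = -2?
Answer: -24177/22496 ≈ -1.0747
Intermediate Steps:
m(W, l) = -18 - 6*l (m(W, l) = 6*(-3 - l) = -18 - 6*l)
T(B, V) = 8 (T(B, V) = -2 + 10 = 8)
b/3648 + T(m(-7, 9), -41)/(-296) = -3822/3648 + 8/(-296) = -3822*1/3648 + 8*(-1/296) = -637/608 - 1/37 = -24177/22496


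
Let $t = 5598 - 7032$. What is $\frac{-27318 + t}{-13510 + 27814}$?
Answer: $- \frac{599}{298} \approx -2.0101$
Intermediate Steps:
$t = -1434$
$\frac{-27318 + t}{-13510 + 27814} = \frac{-27318 - 1434}{-13510 + 27814} = - \frac{28752}{14304} = \left(-28752\right) \frac{1}{14304} = - \frac{599}{298}$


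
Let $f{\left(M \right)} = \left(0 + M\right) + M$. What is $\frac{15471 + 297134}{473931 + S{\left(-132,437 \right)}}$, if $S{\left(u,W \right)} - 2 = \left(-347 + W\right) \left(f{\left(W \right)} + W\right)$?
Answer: $\frac{312605}{591923} \approx 0.52812$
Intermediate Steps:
$f{\left(M \right)} = 2 M$ ($f{\left(M \right)} = M + M = 2 M$)
$S{\left(u,W \right)} = 2 + 3 W \left(-347 + W\right)$ ($S{\left(u,W \right)} = 2 + \left(-347 + W\right) \left(2 W + W\right) = 2 + \left(-347 + W\right) 3 W = 2 + 3 W \left(-347 + W\right)$)
$\frac{15471 + 297134}{473931 + S{\left(-132,437 \right)}} = \frac{15471 + 297134}{473931 + \left(2 - 454917 + 3 \cdot 437^{2}\right)} = \frac{312605}{473931 + \left(2 - 454917 + 3 \cdot 190969\right)} = \frac{312605}{473931 + \left(2 - 454917 + 572907\right)} = \frac{312605}{473931 + 117992} = \frac{312605}{591923}$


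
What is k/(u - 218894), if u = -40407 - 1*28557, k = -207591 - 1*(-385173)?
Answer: -88791/143929 ≈ -0.61691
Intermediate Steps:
k = 177582 (k = -207591 + 385173 = 177582)
u = -68964 (u = -40407 - 28557 = -68964)
k/(u - 218894) = 177582/(-68964 - 218894) = 177582/(-287858) = 177582*(-1/287858) = -88791/143929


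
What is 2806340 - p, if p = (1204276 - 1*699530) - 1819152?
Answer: 4120746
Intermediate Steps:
p = -1314406 (p = (1204276 - 699530) - 1819152 = 504746 - 1819152 = -1314406)
2806340 - p = 2806340 - 1*(-1314406) = 2806340 + 1314406 = 4120746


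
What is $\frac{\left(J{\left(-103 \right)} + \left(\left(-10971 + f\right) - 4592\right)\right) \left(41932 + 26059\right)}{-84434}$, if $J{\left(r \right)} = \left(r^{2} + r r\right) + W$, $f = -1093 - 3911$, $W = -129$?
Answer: $- \frac{2535093}{6031} \approx -420.34$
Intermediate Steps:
$f = -5004$ ($f = -1093 - 3911 = -5004$)
$J{\left(r \right)} = -129 + 2 r^{2}$ ($J{\left(r \right)} = \left(r^{2} + r r\right) - 129 = \left(r^{2} + r^{2}\right) - 129 = 2 r^{2} - 129 = -129 + 2 r^{2}$)
$\frac{\left(J{\left(-103 \right)} + \left(\left(-10971 + f\right) - 4592\right)\right) \left(41932 + 26059\right)}{-84434} = \frac{\left(\left(-129 + 2 \left(-103\right)^{2}\right) - 20567\right) \left(41932 + 26059\right)}{-84434} = \left(\left(-129 + 2 \cdot 10609\right) - 20567\right) 67991 \left(- \frac{1}{84434}\right) = \left(\left(-129 + 21218\right) - 20567\right) 67991 \left(- \frac{1}{84434}\right) = \left(21089 - 20567\right) 67991 \left(- \frac{1}{84434}\right) = 522 \cdot 67991 \left(- \frac{1}{84434}\right) = 35491302 \left(- \frac{1}{84434}\right) = - \frac{2535093}{6031}$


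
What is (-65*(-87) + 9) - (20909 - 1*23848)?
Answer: 8603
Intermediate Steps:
(-65*(-87) + 9) - (20909 - 1*23848) = (5655 + 9) - (20909 - 23848) = 5664 - 1*(-2939) = 5664 + 2939 = 8603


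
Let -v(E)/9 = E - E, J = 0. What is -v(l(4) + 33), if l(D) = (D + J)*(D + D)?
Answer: 0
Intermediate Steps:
l(D) = 2*D**2 (l(D) = (D + 0)*(D + D) = D*(2*D) = 2*D**2)
v(E) = 0 (v(E) = -9*(E - E) = -9*0 = 0)
-v(l(4) + 33) = -1*0 = 0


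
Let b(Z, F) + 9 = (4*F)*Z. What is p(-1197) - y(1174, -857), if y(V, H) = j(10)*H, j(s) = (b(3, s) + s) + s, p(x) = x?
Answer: 111070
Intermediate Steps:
b(Z, F) = -9 + 4*F*Z (b(Z, F) = -9 + (4*F)*Z = -9 + 4*F*Z)
j(s) = -9 + 14*s (j(s) = ((-9 + 4*s*3) + s) + s = ((-9 + 12*s) + s) + s = (-9 + 13*s) + s = -9 + 14*s)
y(V, H) = 131*H (y(V, H) = (-9 + 14*10)*H = (-9 + 140)*H = 131*H)
p(-1197) - y(1174, -857) = -1197 - 131*(-857) = -1197 - 1*(-112267) = -1197 + 112267 = 111070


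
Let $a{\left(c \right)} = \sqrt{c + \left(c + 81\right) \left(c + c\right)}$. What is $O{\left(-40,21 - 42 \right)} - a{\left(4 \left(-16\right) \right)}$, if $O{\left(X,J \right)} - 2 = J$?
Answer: $-19 - 8 i \sqrt{35} \approx -19.0 - 47.329 i$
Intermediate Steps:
$O{\left(X,J \right)} = 2 + J$
$a{\left(c \right)} = \sqrt{c + 2 c \left(81 + c\right)}$ ($a{\left(c \right)} = \sqrt{c + \left(81 + c\right) 2 c} = \sqrt{c + 2 c \left(81 + c\right)}$)
$O{\left(-40,21 - 42 \right)} - a{\left(4 \left(-16\right) \right)} = \left(2 + \left(21 - 42\right)\right) - \sqrt{4 \left(-16\right) \left(163 + 2 \cdot 4 \left(-16\right)\right)} = \left(2 + \left(21 - 42\right)\right) - \sqrt{- 64 \left(163 + 2 \left(-64\right)\right)} = \left(2 - 21\right) - \sqrt{- 64 \left(163 - 128\right)} = -19 - \sqrt{\left(-64\right) 35} = -19 - \sqrt{-2240} = -19 - 8 i \sqrt{35}$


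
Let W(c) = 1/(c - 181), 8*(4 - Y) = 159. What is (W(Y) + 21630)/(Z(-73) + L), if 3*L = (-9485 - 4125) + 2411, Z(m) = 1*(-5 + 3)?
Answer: -34067242/5882625 ≈ -5.7912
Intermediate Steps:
Y = -127/8 (Y = 4 - 1/8*159 = 4 - 159/8 = -127/8 ≈ -15.875)
W(c) = 1/(-181 + c)
Z(m) = -2 (Z(m) = 1*(-2) = -2)
L = -3733 (L = ((-9485 - 4125) + 2411)/3 = (-13610 + 2411)/3 = (1/3)*(-11199) = -3733)
(W(Y) + 21630)/(Z(-73) + L) = (1/(-181 - 127/8) + 21630)/(-2 - 3733) = (1/(-1575/8) + 21630)/(-3735) = (-8/1575 + 21630)*(-1/3735) = (34067242/1575)*(-1/3735) = -34067242/5882625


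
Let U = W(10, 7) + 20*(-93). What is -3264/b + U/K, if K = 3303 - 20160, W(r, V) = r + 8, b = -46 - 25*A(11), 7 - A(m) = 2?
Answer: 2049490/106761 ≈ 19.197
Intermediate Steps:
A(m) = 5 (A(m) = 7 - 1*2 = 7 - 2 = 5)
b = -171 (b = -46 - 25*5 = -46 - 125 = -171)
W(r, V) = 8 + r
K = -16857
U = -1842 (U = (8 + 10) + 20*(-93) = 18 - 1860 = -1842)
-3264/b + U/K = -3264/(-171) - 1842/(-16857) = -3264*(-1/171) - 1842*(-1/16857) = 1088/57 + 614/5619 = 2049490/106761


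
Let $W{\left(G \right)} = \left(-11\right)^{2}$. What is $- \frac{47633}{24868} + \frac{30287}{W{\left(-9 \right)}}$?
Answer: $\frac{747413523}{3009028} \approx 248.39$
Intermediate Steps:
$W{\left(G \right)} = 121$
$- \frac{47633}{24868} + \frac{30287}{W{\left(-9 \right)}} = - \frac{47633}{24868} + \frac{30287}{121} = \frac{747413523}{3009028}$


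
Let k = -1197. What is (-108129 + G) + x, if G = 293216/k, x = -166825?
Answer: -47059022/171 ≈ -2.7520e+5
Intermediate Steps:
G = -41888/171 (G = 293216/(-1197) = 293216*(-1/1197) = -41888/171 ≈ -244.96)
(-108129 + G) + x = (-108129 - 41888/171) - 166825 = -18531947/171 - 166825 = -47059022/171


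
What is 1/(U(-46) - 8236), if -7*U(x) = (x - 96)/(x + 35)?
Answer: -77/634314 ≈ -0.00012139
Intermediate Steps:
U(x) = -(-96 + x)/(7*(35 + x)) (U(x) = -(x - 96)/(7*(x + 35)) = -(-96 + x)/(7*(35 + x)))
1/(U(-46) - 8236) = 1/((96 - 1*(-46))/(7*(35 - 46)) - 8236) = 1/((⅐)*(96 + 46)/(-11) - 8236) = 1/((⅐)*(-1/11)*142 - 8236) = 1/(-142/77 - 8236) = 1/(-634314/77) = -77/634314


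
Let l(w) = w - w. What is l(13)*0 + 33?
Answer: 33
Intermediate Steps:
l(w) = 0
l(13)*0 + 33 = 0*0 + 33 = 0 + 33 = 33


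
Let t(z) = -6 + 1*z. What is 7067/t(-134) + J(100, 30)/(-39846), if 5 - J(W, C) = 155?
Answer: -46928447/929740 ≈ -50.475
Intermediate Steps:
J(W, C) = -150 (J(W, C) = 5 - 1*155 = 5 - 155 = -150)
t(z) = -6 + z
7067/t(-134) + J(100, 30)/(-39846) = 7067/(-6 - 134) - 150/(-39846) = 7067/(-140) - 150*(-1/39846) = 7067*(-1/140) + 25/6641 = -7067/140 + 25/6641 = -46928447/929740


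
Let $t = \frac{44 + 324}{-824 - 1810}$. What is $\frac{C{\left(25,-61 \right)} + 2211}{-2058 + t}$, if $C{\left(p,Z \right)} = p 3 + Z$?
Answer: $- \frac{586065}{542114} \approx -1.0811$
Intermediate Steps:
$C{\left(p,Z \right)} = Z + 3 p$ ($C{\left(p,Z \right)} = 3 p + Z = Z + 3 p$)
$t = - \frac{184}{1317}$ ($t = \frac{368}{-2634} = 368 \left(- \frac{1}{2634}\right) = - \frac{184}{1317} \approx -0.13971$)
$\frac{C{\left(25,-61 \right)} + 2211}{-2058 + t} = \frac{\left(-61 + 3 \cdot 25\right) + 2211}{-2058 - \frac{184}{1317}} = \frac{\left(-61 + 75\right) + 2211}{- \frac{2710570}{1317}} = \left(14 + 2211\right) \left(- \frac{1317}{2710570}\right) = 2225 \left(- \frac{1317}{2710570}\right) = - \frac{586065}{542114}$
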